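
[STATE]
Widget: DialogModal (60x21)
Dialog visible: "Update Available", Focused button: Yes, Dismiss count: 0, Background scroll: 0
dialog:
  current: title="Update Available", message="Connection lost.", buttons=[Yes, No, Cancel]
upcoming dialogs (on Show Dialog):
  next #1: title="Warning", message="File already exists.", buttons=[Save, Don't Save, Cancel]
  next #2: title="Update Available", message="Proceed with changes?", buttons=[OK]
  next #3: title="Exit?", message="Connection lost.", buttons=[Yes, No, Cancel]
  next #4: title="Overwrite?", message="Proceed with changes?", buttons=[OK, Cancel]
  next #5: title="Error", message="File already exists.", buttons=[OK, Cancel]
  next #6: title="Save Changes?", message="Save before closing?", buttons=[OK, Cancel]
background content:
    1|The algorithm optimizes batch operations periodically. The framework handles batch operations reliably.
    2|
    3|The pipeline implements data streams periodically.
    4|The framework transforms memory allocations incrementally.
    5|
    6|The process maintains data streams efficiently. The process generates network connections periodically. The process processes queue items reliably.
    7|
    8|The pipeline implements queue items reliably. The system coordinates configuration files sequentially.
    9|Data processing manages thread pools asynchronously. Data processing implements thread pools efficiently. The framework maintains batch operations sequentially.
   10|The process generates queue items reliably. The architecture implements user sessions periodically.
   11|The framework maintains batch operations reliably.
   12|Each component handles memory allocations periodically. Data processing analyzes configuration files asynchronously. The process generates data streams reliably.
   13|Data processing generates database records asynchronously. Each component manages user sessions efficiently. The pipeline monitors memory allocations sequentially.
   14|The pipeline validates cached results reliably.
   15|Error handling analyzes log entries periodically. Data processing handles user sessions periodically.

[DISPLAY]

The algorithm optimizes batch operations periodically. The f
                                                            
The pipeline implements data streams periodically.          
The framework transforms memory allocations incrementally.  
                                                            
The process maintains data streams efficiently. The process 
                                                            
The pipeline implements queue items reliably. The system coo
Data processing ma┌─────────────────────┐chronously. Data pr
The process genera│   Update Available  │y. The architecture
The framework main│   Connection lost.  │reliably.          
Each component han│ [Yes]  No   Cancel  │ periodically. Data
Data processing ge└─────────────────────┘s asynchronously. E
The pipeline validates cached results reliably.             
Error handling analyzes log entries periodically. Data proce
                                                            
                                                            
                                                            
                                                            
                                                            
                                                            


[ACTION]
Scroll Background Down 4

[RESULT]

                                                            
The process maintains data streams efficiently. The process 
                                                            
The pipeline implements queue items reliably. The system coo
Data processing manages thread pools asynchronously. Data pr
The process generates queue items reliably. The architecture
The framework maintains batch operations reliably.          
Each component handles memory allocations periodically. Data
Data processing ge┌─────────────────────┐s asynchronously. E
The pipeline valid│   Update Available  │iably.             
Error handling ana│   Connection lost.  │dically. Data proce
                  │ [Yes]  No   Cancel  │                   
                  └─────────────────────┘                   
                                                            
                                                            
                                                            
                                                            
                                                            
                                                            
                                                            
                                                            


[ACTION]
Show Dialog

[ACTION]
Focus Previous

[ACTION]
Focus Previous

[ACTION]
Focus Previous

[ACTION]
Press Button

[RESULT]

                                                            
The process maintains data streams efficiently. The process 
                                                            
The pipeline implements queue items reliably. The system coo
Data processing manages thread pools asynchronously. Data pr
The process generates queue items reliably. The architecture
The framework maintains batch operations reliably.          
Each component handles memory allocations periodically. Data
Data processing generates database records asynchronously. E
The pipeline validates cached results reliably.             
Error handling analyzes log entries periodically. Data proce
                                                            
                                                            
                                                            
                                                            
                                                            
                                                            
                                                            
                                                            
                                                            
                                                            


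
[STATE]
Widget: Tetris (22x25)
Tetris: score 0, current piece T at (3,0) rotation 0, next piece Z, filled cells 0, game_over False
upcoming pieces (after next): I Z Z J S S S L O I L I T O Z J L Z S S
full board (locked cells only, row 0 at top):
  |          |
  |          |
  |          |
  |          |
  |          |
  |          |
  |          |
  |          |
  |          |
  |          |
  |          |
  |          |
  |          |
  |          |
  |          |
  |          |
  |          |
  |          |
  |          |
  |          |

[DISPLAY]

    ▒     │Next:      
   ▒▒▒    │▓▓         
          │ ▓▓        
          │           
          │           
          │           
          │Score:     
          │0          
          │           
          │           
          │           
          │           
          │           
          │           
          │           
          │           
          │           
          │           
          │           
          │           
          │           
          │           
          │           
          │           
          │           


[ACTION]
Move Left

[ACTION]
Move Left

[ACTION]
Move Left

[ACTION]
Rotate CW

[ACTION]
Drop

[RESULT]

          │Next:      
▒         │▓▓         
▒▒        │ ▓▓        
▒         │           
          │           
          │           
          │Score:     
          │0          
          │           
          │           
          │           
          │           
          │           
          │           
          │           
          │           
          │           
          │           
          │           
          │           
          │           
          │           
          │           
          │           
          │           


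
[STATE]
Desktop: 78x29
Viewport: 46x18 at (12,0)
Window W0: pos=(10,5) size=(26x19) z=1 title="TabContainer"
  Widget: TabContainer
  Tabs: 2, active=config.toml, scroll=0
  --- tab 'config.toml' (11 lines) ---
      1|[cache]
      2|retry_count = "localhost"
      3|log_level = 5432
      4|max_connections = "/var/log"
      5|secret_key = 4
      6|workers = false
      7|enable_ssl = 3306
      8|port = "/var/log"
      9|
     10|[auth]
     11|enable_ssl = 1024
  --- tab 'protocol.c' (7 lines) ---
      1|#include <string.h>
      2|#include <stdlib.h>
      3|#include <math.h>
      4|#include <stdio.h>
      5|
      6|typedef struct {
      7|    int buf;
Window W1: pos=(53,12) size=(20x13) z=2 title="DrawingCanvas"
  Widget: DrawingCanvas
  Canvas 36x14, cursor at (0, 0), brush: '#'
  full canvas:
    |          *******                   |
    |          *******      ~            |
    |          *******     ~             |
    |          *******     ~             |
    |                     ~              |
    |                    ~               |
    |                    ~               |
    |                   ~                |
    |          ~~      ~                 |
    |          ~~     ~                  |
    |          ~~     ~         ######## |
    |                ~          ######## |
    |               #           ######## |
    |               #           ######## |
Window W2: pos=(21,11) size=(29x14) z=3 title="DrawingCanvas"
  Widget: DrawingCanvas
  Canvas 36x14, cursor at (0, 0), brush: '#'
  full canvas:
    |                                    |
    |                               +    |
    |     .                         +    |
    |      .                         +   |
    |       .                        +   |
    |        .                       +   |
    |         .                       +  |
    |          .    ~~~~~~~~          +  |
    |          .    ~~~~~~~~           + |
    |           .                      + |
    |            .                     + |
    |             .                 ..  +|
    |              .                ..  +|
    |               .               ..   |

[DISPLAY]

                                              
                                              
                                              
                                              
                                              
━━━━━━━━━━━━━━━━━━━━━━━┓                      
TabContainer           ┃                      
───────────────────────┨                      
config.toml]│ protocol.┃                      
───────────────────────┃                      
cache]                 ┃                      
etry_coun┏━━━━━━━━━━━━━━━━━━━━━━━━━━━┓        
og_level ┃ DrawingCanvas             ┃   ┏━━━━
ax_connec┠───────────────────────────┨   ┃ Dra
ecret_key┃+                          ┃   ┠────
orkers = ┃                           ┃   ┃+   
nable_ssl┃     .                     ┃   ┃    
ort = "/v┃      .                    ┃   ┃    


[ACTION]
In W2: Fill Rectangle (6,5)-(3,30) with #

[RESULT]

                                              
                                              
                                              
                                              
                                              
━━━━━━━━━━━━━━━━━━━━━━━┓                      
TabContainer           ┃                      
───────────────────────┨                      
config.toml]│ protocol.┃                      
───────────────────────┃                      
cache]                 ┃                      
etry_coun┏━━━━━━━━━━━━━━━━━━━━━━━━━━━┓        
og_level ┃ DrawingCanvas             ┃   ┏━━━━
ax_connec┠───────────────────────────┨   ┃ Dra
ecret_key┃+                          ┃   ┠────
orkers = ┃                           ┃   ┃+   
nable_ssl┃     .                     ┃   ┃    
ort = "/v┃     ######################┃   ┃    


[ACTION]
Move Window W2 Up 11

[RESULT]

         ┏━━━━━━━━━━━━━━━━━━━━━━━━━━━┓        
         ┃ DrawingCanvas             ┃        
         ┠───────────────────────────┨        
         ┃+                          ┃        
         ┃                           ┃        
━━━━━━━━━┃     .                     ┃        
TabContai┃     ######################┃        
─────────┃     ######################┃        
config.to┃     ######################┃        
─────────┃     ######################┃        
cache]   ┃          .    ~~~~~~~~    ┃        
etry_coun┃          .    ~~~~~~~~    ┃        
og_level ┃           .               ┃   ┏━━━━
ax_connec┗━━━━━━━━━━━━━━━━━━━━━━━━━━━┛   ┃ Dra
ecret_key = 4          ┃                 ┠────
orkers = false         ┃                 ┃+   
nable_ssl = 3306       ┃                 ┃    
ort = "/var/log"       ┃                 ┃    


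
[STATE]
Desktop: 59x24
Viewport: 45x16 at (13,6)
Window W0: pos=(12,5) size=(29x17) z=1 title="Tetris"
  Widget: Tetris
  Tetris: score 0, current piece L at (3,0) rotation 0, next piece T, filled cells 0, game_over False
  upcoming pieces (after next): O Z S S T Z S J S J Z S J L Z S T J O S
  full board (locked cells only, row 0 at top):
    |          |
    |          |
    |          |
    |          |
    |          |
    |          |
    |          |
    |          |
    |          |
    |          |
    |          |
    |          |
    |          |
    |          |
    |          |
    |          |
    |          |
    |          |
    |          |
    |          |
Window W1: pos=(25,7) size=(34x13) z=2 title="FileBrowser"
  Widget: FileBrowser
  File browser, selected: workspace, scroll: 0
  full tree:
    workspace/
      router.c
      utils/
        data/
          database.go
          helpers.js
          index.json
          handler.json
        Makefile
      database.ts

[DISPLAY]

 Tetris                    ┃                 
────────────┏━━━━━━━━━━━━━━━━━━━━━━━━━━━━━━━━
          │N┃ FileBrowser                    
          │ ┠────────────────────────────────
          │▒┃> [-] workspace/                
          │ ┃    router.c                    
          │ ┃    [+] utils/                  
          │ ┃    database.ts                 
          │S┃                                
          │0┃                                
          │ ┃                                
          │ ┃                                
          │ ┃                                
          │ ┗━━━━━━━━━━━━━━━━━━━━━━━━━━━━━━━━
          │                ┃                 
━━━━━━━━━━━━━━━━━━━━━━━━━━━┛                 


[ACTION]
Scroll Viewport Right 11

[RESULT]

Tetris                    ┃                  
───────────┏━━━━━━━━━━━━━━━━━━━━━━━━━━━━━━━━┓
         │N┃ FileBrowser                    ┃
         │ ┠────────────────────────────────┨
         │▒┃> [-] workspace/                ┃
         │ ┃    router.c                    ┃
         │ ┃    [+] utils/                  ┃
         │ ┃    database.ts                 ┃
         │S┃                                ┃
         │0┃                                ┃
         │ ┃                                ┃
         │ ┃                                ┃
         │ ┃                                ┃
         │ ┗━━━━━━━━━━━━━━━━━━━━━━━━━━━━━━━━┛
         │                ┃                  
━━━━━━━━━━━━━━━━━━━━━━━━━━┛                  


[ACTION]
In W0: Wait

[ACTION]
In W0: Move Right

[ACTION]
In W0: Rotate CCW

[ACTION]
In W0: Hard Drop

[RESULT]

Tetris                    ┃                  
───────────┏━━━━━━━━━━━━━━━━━━━━━━━━━━━━━━━━┓
         │N┃ FileBrowser                    ┃
         │▓┠────────────────────────────────┨
         │▓┃> [-] workspace/                ┃
         │ ┃    router.c                    ┃
         │ ┃    [+] utils/                  ┃
         │ ┃    database.ts                 ┃
         │S┃                                ┃
         │0┃                                ┃
         │ ┃                                ┃
         │ ┃                                ┃
   ▒▒    │ ┃                                ┃
    ▒    │ ┗━━━━━━━━━━━━━━━━━━━━━━━━━━━━━━━━┛
    ▒    │                ┃                  
━━━━━━━━━━━━━━━━━━━━━━━━━━┛                  


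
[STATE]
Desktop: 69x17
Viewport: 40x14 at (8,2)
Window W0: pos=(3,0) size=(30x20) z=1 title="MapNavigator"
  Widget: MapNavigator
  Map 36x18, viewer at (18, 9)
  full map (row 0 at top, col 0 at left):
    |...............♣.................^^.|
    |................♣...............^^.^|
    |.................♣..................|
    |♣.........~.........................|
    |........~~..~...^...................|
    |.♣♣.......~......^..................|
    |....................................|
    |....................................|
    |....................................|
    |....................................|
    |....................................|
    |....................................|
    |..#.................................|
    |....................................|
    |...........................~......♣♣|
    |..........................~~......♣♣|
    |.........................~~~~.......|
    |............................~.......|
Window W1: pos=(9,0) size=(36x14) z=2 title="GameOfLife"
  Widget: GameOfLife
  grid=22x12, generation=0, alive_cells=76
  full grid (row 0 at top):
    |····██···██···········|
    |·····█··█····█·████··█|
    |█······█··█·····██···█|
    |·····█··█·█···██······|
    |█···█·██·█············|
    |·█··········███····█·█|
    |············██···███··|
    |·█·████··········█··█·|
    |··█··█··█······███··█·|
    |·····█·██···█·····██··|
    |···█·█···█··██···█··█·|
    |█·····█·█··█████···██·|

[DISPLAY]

─┠──────────────────────────────────┨   
.┃Gen: 0                            ┃   
.┃·····█··█····█·████··█            ┃   
.┃█······█··█·····██···█            ┃   
~┃·····█··█·█···██······            ┃   
.┃█···█·██·█············            ┃   
.┃·█··········███····█·█            ┃   
.┃············██···███··            ┃   
.┃·█·████··········█··█·            ┃   
.┃··█··█··█······███··█·            ┃   
.┃·····█·██···█·····██··            ┃   
.┗━━━━━━━━━━━━━━━━━━━━━━━━━━━━━━━━━━┛   
........................┃               
........................┃               


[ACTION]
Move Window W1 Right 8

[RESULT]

─────────┠──────────────────────────────
........♣┃Gen: 0                        
.........┃·····█··█····█·████··█        
..~......┃█······█··█·····██···█        
~~..~...^┃·····█··█·█···██······        
..~......┃█···█·██·█············        
.........┃·█··········███····█·█        
.........┃············██···███··        
.........┃·█·████··········█··█·        
.........┃··█··█··█······███··█·        
.........┃·····█·██···█·····██··        
.........┗━━━━━━━━━━━━━━━━━━━━━━━━━━━━━━
........................┃               
........................┃               


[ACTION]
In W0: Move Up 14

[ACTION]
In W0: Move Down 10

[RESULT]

─────────┠──────────────────────────────
.........┃Gen: 0                        
..~......┃·····█··█····█·████··█        
~~..~...^┃█······█··█·····██···█        
..~......┃·····█··█·█···██······        
.........┃█···█·██·█············        
.........┃·█··········███····█·█        
.........┃············██···███··        
.........┃·█·████··········█··█·        
.........┃··█··█··█······███··█·        
.........┃·····█·██···█·····██··        
.........┗━━━━━━━━━━━━━━━━━━━━━━━━━━━━━━
........................┃               
...................~....┃               


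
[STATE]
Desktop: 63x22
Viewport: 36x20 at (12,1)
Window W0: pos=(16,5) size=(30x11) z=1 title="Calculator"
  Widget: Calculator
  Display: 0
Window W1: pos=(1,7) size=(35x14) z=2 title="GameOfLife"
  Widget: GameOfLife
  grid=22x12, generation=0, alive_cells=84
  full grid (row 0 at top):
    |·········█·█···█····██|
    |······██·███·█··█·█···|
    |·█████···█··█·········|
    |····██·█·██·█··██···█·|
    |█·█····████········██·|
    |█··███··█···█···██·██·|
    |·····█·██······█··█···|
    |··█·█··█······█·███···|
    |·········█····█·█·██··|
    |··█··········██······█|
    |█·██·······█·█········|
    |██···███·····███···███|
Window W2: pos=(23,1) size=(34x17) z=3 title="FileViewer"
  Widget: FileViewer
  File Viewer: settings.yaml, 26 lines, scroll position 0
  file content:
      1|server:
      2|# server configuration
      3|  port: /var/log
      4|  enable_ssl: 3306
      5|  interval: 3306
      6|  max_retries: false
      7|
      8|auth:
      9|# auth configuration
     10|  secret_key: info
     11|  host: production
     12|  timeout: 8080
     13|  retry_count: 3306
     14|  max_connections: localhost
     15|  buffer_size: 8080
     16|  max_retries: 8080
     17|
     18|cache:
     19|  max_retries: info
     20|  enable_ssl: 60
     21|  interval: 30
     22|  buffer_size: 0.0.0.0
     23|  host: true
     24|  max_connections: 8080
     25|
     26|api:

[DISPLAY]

           ┏━━━━━━━━━━━━━━━━━━━━━━━━
           ┃ FileViewer             
           ┠────────────────────────
           ┃server:                 
    ┏━━━━━━┃# server configuration  
    ┃ Calcu┃  port: /var/log        
━━━━━━━━━━━┃  enable_ssl: 3306      
e          ┃  interval: 3306        
───────────┃  max_retries: false    
           ┃                        
██·█··█·█··┃auth:                   
··█········┃# auth configuration    
█·█··██···█┃  secret_key: info      
█········██┃  host: production      
··█···██·██┃  timeout: 8080         
·····█··█··┃  retry_count: 3306     
····█·███··┗━━━━━━━━━━━━━━━━━━━━━━━━
····█·█·██··           ┃            
···██······█           ┃            
━━━━━━━━━━━━━━━━━━━━━━━┛            


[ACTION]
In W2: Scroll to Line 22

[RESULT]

           ┏━━━━━━━━━━━━━━━━━━━━━━━━
           ┃ FileViewer             
           ┠────────────────────────
           ┃  max_connections: local
    ┏━━━━━━┃  buffer_size: 8080     
    ┃ Calcu┃  max_retries: 8080     
━━━━━━━━━━━┃                        
e          ┃cache:                  
───────────┃  max_retries: info     
           ┃  enable_ssl: 60        
██·█··█·█··┃  interval: 30          
··█········┃  buffer_size: 0.0.0.0  
█·█··██···█┃  host: true            
█········██┃  max_connections: 8080 
··█···██·██┃                        
·····█··█··┃api:                    
····█·███··┗━━━━━━━━━━━━━━━━━━━━━━━━
····█·█·██··           ┃            
···██······█           ┃            
━━━━━━━━━━━━━━━━━━━━━━━┛            


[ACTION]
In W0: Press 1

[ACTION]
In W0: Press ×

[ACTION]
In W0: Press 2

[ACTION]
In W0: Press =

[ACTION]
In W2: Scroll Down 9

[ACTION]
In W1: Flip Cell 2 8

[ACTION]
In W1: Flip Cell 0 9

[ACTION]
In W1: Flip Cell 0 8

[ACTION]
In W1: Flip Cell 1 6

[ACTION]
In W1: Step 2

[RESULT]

           ┏━━━━━━━━━━━━━━━━━━━━━━━━
           ┃ FileViewer             
           ┠────────────────────────
           ┃  max_connections: local
    ┏━━━━━━┃  buffer_size: 8080     
    ┃ Calcu┃  max_retries: 8080     
━━━━━━━━━━━┃                        
e          ┃cache:                  
───────────┃  max_retries: info     
           ┃  enable_ssl: 60        
██·█··█····┃  interval: 30          
··█···█····┃  buffer_size: 0.0.0.0  
····██···██┃  host: true            
·······██··┃  max_connections: 8080 
·····█·██··┃                        
·····█·█···┃api:                    
····█·██···┗━━━━━━━━━━━━━━━━━━━━━━━━
······██····           ┃            
···█··█·····           ┃            
━━━━━━━━━━━━━━━━━━━━━━━┛            


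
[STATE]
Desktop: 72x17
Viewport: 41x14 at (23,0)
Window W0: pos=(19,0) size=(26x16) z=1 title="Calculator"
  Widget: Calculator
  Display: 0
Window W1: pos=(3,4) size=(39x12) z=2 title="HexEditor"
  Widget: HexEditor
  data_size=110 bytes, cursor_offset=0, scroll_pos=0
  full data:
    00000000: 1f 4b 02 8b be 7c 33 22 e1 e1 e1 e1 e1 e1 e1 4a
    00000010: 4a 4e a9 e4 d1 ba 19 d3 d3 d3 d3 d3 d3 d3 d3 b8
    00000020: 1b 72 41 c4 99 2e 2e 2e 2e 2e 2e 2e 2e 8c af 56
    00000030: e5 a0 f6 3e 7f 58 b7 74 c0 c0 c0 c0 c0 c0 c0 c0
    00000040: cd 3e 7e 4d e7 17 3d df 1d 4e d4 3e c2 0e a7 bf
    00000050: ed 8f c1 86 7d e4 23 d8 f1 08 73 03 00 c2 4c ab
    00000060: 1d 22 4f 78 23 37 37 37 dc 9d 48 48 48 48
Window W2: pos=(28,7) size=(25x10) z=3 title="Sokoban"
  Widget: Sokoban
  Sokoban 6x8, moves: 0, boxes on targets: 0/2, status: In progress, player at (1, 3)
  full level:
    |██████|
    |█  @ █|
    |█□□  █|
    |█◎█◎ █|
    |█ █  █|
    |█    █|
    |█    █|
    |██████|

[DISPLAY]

━━━━━━━━━━━━━━━━━━━━━┓                   
lculator             ┃                   
─────────────────────┨                   
                    0┃                   
━━━━━━━━━━━━━━━━━━┓  ┃                   
                  ┃  ┃                   
──────────────────┨  ┃                   
8b be┏━━━━━━━━━━━━━━━━━━━━━━━┓           
e4 d1┃ Sokoban               ┃           
c4 99┠───────────────────────┨           
3e 7f┃██████                 ┃           
4d e7┃█  @ █                 ┃           
86 7d┃█□□  █                 ┃           
78 23┃█◎█◎ █                 ┃           


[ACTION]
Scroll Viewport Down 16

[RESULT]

                    0┃                   
━━━━━━━━━━━━━━━━━━┓  ┃                   
                  ┃  ┃                   
──────────────────┨  ┃                   
8b be┏━━━━━━━━━━━━━━━━━━━━━━━┓           
e4 d1┃ Sokoban               ┃           
c4 99┠───────────────────────┨           
3e 7f┃██████                 ┃           
4d e7┃█  @ █                 ┃           
86 7d┃█□□  █                 ┃           
78 23┃█◎█◎ █                 ┃           
     ┃█ █  █                 ┃           
━━━━━┃█    █                 ┃           
     ┗━━━━━━━━━━━━━━━━━━━━━━━┛           


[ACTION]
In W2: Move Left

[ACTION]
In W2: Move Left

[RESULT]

                    0┃                   
━━━━━━━━━━━━━━━━━━┓  ┃                   
                  ┃  ┃                   
──────────────────┨  ┃                   
8b be┏━━━━━━━━━━━━━━━━━━━━━━━┓           
e4 d1┃ Sokoban               ┃           
c4 99┠───────────────────────┨           
3e 7f┃██████                 ┃           
4d e7┃█@   █                 ┃           
86 7d┃█□□  █                 ┃           
78 23┃█◎█◎ █                 ┃           
     ┃█ █  █                 ┃           
━━━━━┃█    █                 ┃           
     ┗━━━━━━━━━━━━━━━━━━━━━━━┛           


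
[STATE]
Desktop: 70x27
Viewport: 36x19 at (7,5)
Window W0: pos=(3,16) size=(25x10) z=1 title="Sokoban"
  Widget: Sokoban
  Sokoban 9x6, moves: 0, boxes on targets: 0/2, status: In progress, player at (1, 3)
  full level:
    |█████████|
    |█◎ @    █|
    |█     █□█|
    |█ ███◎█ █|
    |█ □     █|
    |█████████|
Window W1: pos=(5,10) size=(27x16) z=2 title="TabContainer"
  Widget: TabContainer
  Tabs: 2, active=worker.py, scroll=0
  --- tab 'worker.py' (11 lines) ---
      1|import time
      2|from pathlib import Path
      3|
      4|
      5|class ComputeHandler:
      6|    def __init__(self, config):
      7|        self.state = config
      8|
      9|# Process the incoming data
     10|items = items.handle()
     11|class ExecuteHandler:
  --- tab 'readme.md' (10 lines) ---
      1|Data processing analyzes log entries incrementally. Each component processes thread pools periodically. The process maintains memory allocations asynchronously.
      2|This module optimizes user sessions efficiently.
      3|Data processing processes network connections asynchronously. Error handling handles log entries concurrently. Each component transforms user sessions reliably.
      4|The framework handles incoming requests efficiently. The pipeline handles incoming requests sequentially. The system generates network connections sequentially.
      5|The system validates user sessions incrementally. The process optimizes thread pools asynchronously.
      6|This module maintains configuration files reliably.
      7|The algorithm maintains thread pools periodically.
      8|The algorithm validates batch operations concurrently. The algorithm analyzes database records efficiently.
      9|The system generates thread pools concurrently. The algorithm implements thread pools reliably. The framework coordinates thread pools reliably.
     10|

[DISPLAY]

                                    
                                    
                                    
                                    
                                    
━━━━━━━━━━━━━━━━━━━━━━━━┓           
TabContainer            ┃           
────────────────────────┨           
worker.py]│ readme.md   ┃           
────────────────────────┃           
mport time              ┃           
rom pathlib import Path ┃           
                        ┃           
                        ┃           
lass ComputeHandler:    ┃           
   def __init__(self, co┃           
       self.state = conf┃           
                        ┃           
 Process the incoming da┃           


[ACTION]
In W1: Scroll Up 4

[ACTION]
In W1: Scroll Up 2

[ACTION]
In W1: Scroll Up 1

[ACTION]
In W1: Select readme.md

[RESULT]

                                    
                                    
                                    
                                    
                                    
━━━━━━━━━━━━━━━━━━━━━━━━┓           
TabContainer            ┃           
────────────────────────┨           
worker.py │[readme.md]  ┃           
────────────────────────┃           
ata processing analyzes ┃           
his module optimizes use┃           
ata processing processes┃           
he framework handles inc┃           
he system validates user┃           
his module maintains con┃           
he algorithm maintains t┃           
he algorithm validates b┃           
he system generates thre┃           


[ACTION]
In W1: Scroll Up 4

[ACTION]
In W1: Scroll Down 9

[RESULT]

                                    
                                    
                                    
                                    
                                    
━━━━━━━━━━━━━━━━━━━━━━━━┓           
TabContainer            ┃           
────────────────────────┨           
worker.py │[readme.md]  ┃           
────────────────────────┃           
                        ┃           
                        ┃           
                        ┃           
                        ┃           
                        ┃           
                        ┃           
                        ┃           
                        ┃           
                        ┃           


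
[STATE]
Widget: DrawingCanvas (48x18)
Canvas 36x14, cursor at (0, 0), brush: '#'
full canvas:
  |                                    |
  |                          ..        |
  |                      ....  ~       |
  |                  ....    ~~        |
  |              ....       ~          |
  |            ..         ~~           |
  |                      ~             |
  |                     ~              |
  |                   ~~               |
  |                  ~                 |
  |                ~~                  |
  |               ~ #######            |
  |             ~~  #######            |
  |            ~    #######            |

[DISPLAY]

+                                               
                          ..                    
                      ....  ~                   
                  ....    ~~                    
              ....       ~                      
            ..         ~~                       
                      ~                         
                     ~                          
                   ~~                           
                  ~                             
                ~~                              
               ~ #######                        
             ~~  #######                        
            ~    #######                        
                                                
                                                
                                                
                                                


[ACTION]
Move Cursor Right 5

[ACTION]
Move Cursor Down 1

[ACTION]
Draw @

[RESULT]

                                                
     @                    ..                    
                      ....  ~                   
                  ....    ~~                    
              ....       ~                      
            ..         ~~                       
                      ~                         
                     ~                          
                   ~~                           
                  ~                             
                ~~                              
               ~ #######                        
             ~~  #######                        
            ~    #######                        
                                                
                                                
                                                
                                                


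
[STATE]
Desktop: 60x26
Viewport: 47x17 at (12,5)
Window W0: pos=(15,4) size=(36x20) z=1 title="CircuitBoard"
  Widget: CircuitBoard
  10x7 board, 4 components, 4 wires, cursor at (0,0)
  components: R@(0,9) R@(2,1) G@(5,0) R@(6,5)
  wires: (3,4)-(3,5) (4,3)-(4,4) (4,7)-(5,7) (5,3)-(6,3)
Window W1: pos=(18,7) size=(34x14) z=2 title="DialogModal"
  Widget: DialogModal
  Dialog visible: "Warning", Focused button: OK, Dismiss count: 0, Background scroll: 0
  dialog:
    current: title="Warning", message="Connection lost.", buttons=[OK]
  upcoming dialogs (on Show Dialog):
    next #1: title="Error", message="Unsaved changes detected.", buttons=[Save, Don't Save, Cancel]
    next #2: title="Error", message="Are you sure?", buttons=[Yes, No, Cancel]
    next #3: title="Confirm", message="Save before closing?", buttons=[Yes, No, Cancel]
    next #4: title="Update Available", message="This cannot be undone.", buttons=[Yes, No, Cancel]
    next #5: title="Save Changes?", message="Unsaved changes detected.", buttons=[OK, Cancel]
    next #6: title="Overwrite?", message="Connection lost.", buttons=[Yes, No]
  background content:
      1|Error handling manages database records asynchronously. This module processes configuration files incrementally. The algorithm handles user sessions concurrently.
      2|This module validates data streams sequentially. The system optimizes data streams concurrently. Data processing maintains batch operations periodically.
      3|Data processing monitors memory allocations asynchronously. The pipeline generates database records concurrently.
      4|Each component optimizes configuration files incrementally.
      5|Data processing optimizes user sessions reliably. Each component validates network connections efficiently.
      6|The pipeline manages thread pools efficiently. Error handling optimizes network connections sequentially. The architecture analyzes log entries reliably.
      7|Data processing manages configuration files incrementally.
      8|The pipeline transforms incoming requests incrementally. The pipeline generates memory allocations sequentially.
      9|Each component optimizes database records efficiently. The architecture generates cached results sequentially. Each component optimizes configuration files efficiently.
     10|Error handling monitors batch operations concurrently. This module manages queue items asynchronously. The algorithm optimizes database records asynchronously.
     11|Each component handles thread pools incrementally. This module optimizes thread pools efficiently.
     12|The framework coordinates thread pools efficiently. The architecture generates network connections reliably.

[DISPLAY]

   ┃ CircuitBoard                     ┃        
   ┠──────────────────────────────────┨        
   ┃  ┏━━━━━━━━━━━━━━━━━━━━━━━━━━━━━━━━┓       
   ┃0 ┃ DialogModal                    ┃       
   ┃  ┠────────────────────────────────┨       
   ┃1 ┃Error handling manages database ┃       
   ┃  ┃This module validates data strea┃       
   ┃2 ┃Data p┌──────────────────┐emory ┃       
   ┃  ┃Each c│     Warning      │onfigu┃       
   ┃3 ┃Data p│ Connection lost. │user s┃       
   ┃  ┃The pi│       [OK]       │d pool┃       
   ┃4 ┃Data p└──────────────────┘nfigur┃       
   ┃  ┃The pipeline transforms incoming┃       
   ┃5 ┃Each component optimizes databas┃       
   ┃  ┃Error handling monitors batch op┃       
   ┃6 ┗━━━━━━━━━━━━━━━━━━━━━━━━━━━━━━━━┛       
   ┃Cursor: (0,0)                     ┃        


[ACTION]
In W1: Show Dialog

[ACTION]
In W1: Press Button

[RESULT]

   ┃ CircuitBoard                     ┃        
   ┠──────────────────────────────────┨        
   ┃  ┏━━━━━━━━━━━━━━━━━━━━━━━━━━━━━━━━┓       
   ┃0 ┃ DialogModal                    ┃       
   ┃  ┠────────────────────────────────┨       
   ┃1 ┃Error handling manages database ┃       
   ┃  ┃This module validates data strea┃       
   ┃2 ┃Data processing monitors memory ┃       
   ┃  ┃Each component optimizes configu┃       
   ┃3 ┃Data processing optimizes user s┃       
   ┃  ┃The pipeline manages thread pool┃       
   ┃4 ┃Data processing manages configur┃       
   ┃  ┃The pipeline transforms incoming┃       
   ┃5 ┃Each component optimizes databas┃       
   ┃  ┃Error handling monitors batch op┃       
   ┃6 ┗━━━━━━━━━━━━━━━━━━━━━━━━━━━━━━━━┛       
   ┃Cursor: (0,0)                     ┃        


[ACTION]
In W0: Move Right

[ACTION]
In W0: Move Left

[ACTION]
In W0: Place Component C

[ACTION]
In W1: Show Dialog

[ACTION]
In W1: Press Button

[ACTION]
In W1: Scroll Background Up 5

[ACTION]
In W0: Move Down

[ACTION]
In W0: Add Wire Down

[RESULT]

   ┃ CircuitBoard                     ┃        
   ┠──────────────────────────────────┨        
   ┃  ┏━━━━━━━━━━━━━━━━━━━━━━━━━━━━━━━━┓       
   ┃0 ┃ DialogModal                    ┃       
   ┃  ┠────────────────────────────────┨       
   ┃1 ┃Error handling manages database ┃       
   ┃  ┃This module validates data strea┃       
   ┃2 ┃Data processing monitors memory ┃       
   ┃  ┃Each component optimizes configu┃       
   ┃3 ┃Data processing optimizes user s┃       
   ┃  ┃The pipeline manages thread pool┃       
   ┃4 ┃Data processing manages configur┃       
   ┃  ┃The pipeline transforms incoming┃       
   ┃5 ┃Each component optimizes databas┃       
   ┃  ┃Error handling monitors batch op┃       
   ┃6 ┗━━━━━━━━━━━━━━━━━━━━━━━━━━━━━━━━┛       
   ┃Cursor: (1,0)                     ┃        
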